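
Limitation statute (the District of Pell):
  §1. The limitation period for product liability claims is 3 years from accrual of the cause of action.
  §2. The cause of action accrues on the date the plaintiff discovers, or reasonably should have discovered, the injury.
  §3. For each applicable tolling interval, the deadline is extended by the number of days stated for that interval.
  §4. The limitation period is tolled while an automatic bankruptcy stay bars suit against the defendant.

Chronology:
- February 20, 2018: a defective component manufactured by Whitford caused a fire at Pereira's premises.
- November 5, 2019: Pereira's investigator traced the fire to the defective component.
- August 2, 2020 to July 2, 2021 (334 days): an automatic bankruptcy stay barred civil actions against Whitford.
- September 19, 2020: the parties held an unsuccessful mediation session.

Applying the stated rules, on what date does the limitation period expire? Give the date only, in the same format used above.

October 5, 2023

The claim did not accrue until Pereira discovered the injury on November 5, 2019; the February 20, 2018 act date does not start the clock under the stated rule.
Adding the 3 years base period to November 5, 2019 gives a deadline of November 5, 2022, before any tolling.
The automatic bankruptcy stay from August 2, 2020 to July 2, 2021 tolled the period for 334 days, extending the deadline to October 5, 2023.
None of the other events listed affects the running of the period under the stated rules.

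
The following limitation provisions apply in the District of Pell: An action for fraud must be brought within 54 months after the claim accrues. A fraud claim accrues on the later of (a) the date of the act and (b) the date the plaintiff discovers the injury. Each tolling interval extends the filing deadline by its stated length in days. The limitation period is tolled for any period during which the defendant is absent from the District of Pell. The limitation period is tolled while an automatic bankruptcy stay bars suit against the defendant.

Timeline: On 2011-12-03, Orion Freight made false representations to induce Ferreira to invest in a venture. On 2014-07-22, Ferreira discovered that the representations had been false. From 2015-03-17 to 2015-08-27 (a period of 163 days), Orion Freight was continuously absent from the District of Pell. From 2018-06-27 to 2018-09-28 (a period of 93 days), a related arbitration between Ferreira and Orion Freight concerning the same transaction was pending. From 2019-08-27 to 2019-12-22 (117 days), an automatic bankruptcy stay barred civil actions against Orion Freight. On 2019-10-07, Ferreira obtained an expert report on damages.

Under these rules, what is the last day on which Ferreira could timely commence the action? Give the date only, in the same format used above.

2019-07-04

The claim accrued on 2014-07-22 — the later of the 2011-12-03 act and the 2014-07-22 discovery.
54 months from 2014-07-22 is 2019-01-22.
The defendant's absence from the jurisdiction from 2015-03-17 to 2015-08-27 tolled the period for 163 days, extending the deadline to 2019-07-04.
The automatic bankruptcy stay starting 2019-08-27 came too late — the period had run on 2019-07-04 — and so does not extend the deadline.
The pending related arbitration from 2018-06-27 to 2018-09-28 does not toll the period, because no stated rule makes a pending arbitration a tolling event.
The other events in the timeline have no effect on the limitation period under the stated rules.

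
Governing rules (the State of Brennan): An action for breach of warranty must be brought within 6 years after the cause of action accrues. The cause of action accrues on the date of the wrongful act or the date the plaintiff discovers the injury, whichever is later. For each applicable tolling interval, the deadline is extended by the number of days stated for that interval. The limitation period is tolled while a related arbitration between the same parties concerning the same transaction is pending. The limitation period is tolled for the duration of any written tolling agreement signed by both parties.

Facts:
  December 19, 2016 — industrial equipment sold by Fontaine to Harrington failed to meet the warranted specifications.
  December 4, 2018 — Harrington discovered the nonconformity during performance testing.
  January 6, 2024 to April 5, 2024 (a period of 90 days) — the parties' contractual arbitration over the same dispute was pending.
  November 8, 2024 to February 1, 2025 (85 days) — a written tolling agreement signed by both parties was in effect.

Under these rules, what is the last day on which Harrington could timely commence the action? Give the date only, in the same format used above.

May 28, 2025

The claim accrued on December 4, 2018 — the later of the December 19, 2016 act and the December 4, 2018 discovery.
Adding the 6 years base period to December 4, 2018 gives a deadline of December 4, 2024, before any tolling.
Because the pending related arbitration ran from January 6, 2024 to April 5, 2024, the deadline is extended by 90 days to March 4, 2025.
The written tolling agreement from November 8, 2024 to February 1, 2025 tolled the period for 85 days, extending the deadline to May 28, 2025.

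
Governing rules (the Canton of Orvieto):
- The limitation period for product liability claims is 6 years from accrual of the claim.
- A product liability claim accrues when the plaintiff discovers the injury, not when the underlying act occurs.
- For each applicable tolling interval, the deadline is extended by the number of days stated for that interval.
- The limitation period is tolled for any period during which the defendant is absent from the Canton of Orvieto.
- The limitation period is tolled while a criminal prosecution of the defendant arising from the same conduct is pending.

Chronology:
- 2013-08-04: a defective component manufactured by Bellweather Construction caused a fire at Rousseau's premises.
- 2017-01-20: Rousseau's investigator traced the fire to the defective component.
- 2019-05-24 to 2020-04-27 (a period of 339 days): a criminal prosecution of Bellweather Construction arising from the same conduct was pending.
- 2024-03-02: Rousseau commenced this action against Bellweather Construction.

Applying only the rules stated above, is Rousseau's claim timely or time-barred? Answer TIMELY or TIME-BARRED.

TIME-BARRED

Accrual is tied to discovery, so the period began on 2017-01-20 rather than on 2013-08-04 when the act occurred.
Adding the 6 years base period to 2017-01-20 gives a deadline of 2023-01-20, before any tolling.
The period was tolled for 339 days by the pending criminal prosecution (2019-05-24 to 2020-04-27), pushing the deadline to 2023-12-25.
The 2024-03-02 filing falls after the 2023-12-25 deadline; the claim is time-barred.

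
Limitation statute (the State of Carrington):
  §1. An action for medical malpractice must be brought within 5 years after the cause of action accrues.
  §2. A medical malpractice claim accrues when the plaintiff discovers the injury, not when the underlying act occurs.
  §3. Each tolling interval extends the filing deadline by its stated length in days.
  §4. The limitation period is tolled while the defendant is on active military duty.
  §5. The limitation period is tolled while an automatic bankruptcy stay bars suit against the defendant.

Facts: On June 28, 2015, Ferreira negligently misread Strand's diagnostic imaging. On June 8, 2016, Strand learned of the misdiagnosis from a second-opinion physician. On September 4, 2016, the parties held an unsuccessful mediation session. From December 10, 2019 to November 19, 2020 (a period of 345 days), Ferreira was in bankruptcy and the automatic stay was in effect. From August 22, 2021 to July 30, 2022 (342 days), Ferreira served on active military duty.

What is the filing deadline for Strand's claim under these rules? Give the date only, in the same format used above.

Under the discovery rule, the claim accrued on June 8, 2016, when Strand discovered the injury — not on the June 28, 2015 date of the underlying act.
5 years from June 8, 2016 is June 8, 2021.
The period was tolled for 345 days by the automatic bankruptcy stay (December 10, 2019 to November 19, 2020), pushing the deadline to May 19, 2022.
The defendant's active military service from August 22, 2021 to July 30, 2022 tolled the period for 342 days, extending the deadline to April 26, 2023.
None of the other events listed affects the running of the period under the stated rules.

April 26, 2023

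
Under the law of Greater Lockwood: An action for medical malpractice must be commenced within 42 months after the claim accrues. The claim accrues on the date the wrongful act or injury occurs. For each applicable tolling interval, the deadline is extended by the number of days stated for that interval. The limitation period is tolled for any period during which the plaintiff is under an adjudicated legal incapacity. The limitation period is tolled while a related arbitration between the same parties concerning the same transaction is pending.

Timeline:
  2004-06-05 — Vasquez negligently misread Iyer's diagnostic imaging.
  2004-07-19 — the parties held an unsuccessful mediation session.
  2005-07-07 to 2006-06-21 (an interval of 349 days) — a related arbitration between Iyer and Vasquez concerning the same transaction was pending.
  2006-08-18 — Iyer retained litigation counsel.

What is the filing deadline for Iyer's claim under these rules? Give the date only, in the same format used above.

2008-11-18

The limitation period began to run on 2004-06-05.
42 months from 2004-06-05 is 2007-12-05.
The period was tolled for 349 days by the pending related arbitration (2005-07-07 to 2006-06-21), pushing the deadline to 2008-11-18.
The other events in the timeline have no effect on the limitation period under the stated rules.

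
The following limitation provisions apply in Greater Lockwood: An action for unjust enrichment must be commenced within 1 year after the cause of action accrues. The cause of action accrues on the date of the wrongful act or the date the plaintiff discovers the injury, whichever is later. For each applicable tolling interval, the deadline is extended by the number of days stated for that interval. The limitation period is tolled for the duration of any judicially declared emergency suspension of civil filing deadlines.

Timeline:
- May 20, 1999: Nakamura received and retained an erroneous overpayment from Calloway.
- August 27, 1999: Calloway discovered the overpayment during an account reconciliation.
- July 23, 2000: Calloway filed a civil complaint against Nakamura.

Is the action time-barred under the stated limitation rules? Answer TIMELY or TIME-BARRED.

TIMELY

Because discovery on August 27, 1999 post-dates the May 20, 1999 act, accrual under the later-of rule falls on August 27, 1999.
The untolled deadline — 1 year after August 27, 1999 — is August 27, 2000.
Calloway filed on July 23, 2000, before the August 27, 2000 deadline, so the action is timely.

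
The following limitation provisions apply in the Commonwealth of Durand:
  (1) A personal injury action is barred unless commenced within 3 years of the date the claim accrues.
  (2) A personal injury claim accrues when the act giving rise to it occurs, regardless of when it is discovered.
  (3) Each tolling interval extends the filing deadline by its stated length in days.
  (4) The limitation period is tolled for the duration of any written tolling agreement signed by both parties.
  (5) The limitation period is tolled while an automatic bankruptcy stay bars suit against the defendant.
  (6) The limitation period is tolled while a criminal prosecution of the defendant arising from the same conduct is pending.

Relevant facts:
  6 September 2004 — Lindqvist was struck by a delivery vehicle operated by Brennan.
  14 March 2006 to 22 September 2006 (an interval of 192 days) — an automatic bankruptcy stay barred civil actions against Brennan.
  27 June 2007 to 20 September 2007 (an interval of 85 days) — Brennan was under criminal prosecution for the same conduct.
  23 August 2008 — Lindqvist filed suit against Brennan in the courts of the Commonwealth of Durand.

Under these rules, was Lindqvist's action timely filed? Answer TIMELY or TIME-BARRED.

TIME-BARRED

The claim accrued on 6 September 2004, the date of the act.
3 years from 6 September 2004 is 6 September 2007.
The automatic bankruptcy stay from 14 March 2006 to 22 September 2006 tolled the period for 192 days, extending the deadline to 16 March 2008.
The pending criminal prosecution from 27 June 2007 to 20 September 2007 tolled the period for 85 days, extending the deadline to 9 June 2008.
The 23 August 2008 filing falls after the 9 June 2008 deadline; the claim is time-barred.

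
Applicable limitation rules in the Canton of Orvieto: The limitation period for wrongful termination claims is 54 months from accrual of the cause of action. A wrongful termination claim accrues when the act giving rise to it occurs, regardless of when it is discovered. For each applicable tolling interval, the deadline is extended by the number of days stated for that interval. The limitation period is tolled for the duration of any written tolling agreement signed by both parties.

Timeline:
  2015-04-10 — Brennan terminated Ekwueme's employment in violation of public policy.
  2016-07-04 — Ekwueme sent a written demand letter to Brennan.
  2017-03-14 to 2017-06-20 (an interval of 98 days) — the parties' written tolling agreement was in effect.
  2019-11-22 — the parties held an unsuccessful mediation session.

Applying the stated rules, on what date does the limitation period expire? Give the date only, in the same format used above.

The claim accrued on 2015-04-10, when the wrongful act occurred.
Adding the 54 months base period to 2015-04-10 gives a deadline of 2019-10-10, before any tolling.
Because the written tolling agreement ran from 2017-03-14 to 2017-06-20, the deadline is extended by 98 days to 2020-01-16.
The other events in the timeline have no effect on the limitation period under the stated rules.

2020-01-16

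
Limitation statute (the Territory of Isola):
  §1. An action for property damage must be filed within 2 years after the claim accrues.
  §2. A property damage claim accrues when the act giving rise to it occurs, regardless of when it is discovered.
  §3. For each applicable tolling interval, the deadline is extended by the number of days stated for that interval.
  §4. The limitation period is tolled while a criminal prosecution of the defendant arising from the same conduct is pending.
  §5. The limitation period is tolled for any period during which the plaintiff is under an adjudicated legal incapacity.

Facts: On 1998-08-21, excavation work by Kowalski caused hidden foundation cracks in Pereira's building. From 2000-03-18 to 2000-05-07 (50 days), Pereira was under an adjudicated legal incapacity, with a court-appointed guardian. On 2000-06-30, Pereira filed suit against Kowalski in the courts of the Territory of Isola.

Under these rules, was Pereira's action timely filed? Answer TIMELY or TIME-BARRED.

TIMELY

The claim accrued on 1998-08-21, when the wrongful act occurred.
Adding the 2 years base period to 1998-08-21 gives a deadline of 2000-08-21, before any tolling.
The period was tolled for 50 days by the plaintiff's legal incapacity (2000-03-18 to 2000-05-07), pushing the deadline to 2000-10-10.
Pereira filed on 2000-06-30, before the 2000-10-10 deadline, so the action is timely.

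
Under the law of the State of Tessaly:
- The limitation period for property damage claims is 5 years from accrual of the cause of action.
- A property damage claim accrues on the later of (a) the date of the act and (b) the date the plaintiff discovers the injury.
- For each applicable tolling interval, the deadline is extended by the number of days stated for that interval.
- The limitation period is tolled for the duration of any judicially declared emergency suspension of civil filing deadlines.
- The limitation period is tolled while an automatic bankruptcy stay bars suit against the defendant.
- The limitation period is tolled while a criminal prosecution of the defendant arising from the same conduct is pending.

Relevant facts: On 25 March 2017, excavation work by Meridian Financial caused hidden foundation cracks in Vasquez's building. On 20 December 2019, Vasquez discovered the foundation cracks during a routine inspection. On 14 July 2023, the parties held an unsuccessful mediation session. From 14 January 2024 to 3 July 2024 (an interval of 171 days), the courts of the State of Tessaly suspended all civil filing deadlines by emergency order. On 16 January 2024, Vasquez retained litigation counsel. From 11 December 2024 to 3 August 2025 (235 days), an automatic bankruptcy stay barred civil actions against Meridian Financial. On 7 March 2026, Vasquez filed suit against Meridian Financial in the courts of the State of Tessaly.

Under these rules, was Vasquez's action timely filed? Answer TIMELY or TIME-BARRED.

The claim accrued on 20 December 2019 — the later of the 25 March 2017 act and the 20 December 2019 discovery.
5 years from 20 December 2019 is 20 December 2024.
The emergency suspension of filing deadlines from 14 January 2024 to 3 July 2024 tolled the period for 171 days, extending the deadline to 9 June 2025.
Because the automatic bankruptcy stay ran from 11 December 2024 to 3 August 2025, the deadline is extended by 235 days to 30 January 2026.
Nothing else in the chronology tolls or restarts the period.
Vasquez filed on 7 March 2026, after the 30 January 2026 deadline, so the action is time-barred.

TIME-BARRED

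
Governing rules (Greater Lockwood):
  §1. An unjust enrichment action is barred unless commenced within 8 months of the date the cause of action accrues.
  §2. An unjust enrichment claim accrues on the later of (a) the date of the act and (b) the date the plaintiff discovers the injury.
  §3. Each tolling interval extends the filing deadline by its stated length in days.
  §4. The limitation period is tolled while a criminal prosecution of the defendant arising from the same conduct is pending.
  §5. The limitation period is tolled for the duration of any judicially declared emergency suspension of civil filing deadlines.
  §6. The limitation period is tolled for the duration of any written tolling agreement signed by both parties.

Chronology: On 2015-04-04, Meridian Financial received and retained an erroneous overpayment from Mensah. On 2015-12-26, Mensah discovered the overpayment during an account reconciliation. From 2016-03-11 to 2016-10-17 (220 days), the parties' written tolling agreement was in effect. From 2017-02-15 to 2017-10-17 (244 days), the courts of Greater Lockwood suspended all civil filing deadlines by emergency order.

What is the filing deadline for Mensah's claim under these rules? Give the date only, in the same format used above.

Because discovery on 2015-12-26 post-dates the 2015-04-04 act, accrual under the later-of rule falls on 2015-12-26.
8 months from 2015-12-26 is 2016-08-26.
The period was tolled for 220 days by the written tolling agreement (2016-03-11 to 2016-10-17), pushing the deadline to 2017-04-03.
Because the emergency suspension of filing deadlines ran from 2017-02-15 to 2017-10-17, the deadline is extended by 244 days to 2017-12-03.

2017-12-03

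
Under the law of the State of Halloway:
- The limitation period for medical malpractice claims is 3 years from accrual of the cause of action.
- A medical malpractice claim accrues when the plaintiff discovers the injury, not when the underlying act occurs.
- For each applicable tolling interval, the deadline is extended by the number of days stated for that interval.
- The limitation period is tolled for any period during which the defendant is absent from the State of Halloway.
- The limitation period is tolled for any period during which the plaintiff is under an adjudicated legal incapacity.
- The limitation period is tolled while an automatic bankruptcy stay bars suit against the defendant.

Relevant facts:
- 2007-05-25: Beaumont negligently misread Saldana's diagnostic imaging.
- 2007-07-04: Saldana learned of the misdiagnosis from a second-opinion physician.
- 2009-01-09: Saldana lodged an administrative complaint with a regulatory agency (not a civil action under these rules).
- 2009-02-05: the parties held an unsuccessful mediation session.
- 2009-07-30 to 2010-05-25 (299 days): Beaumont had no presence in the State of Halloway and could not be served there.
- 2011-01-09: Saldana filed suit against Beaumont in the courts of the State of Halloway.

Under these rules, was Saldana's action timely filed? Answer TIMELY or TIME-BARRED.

The claim did not accrue until Saldana discovered the injury on 2007-07-04; the 2007-05-25 act date does not start the clock under the stated rule.
Adding the 3 years base period to 2007-07-04 gives a deadline of 2010-07-04, before any tolling.
The period was tolled for 299 days by the defendant's absence from the jurisdiction (2009-07-30 to 2010-05-25), pushing the deadline to 2011-04-29.
The other events in the timeline have no effect on the limitation period under the stated rules.
Filing on 2011-01-09 beat the 2011-04-29 deadline — the action is timely.

TIMELY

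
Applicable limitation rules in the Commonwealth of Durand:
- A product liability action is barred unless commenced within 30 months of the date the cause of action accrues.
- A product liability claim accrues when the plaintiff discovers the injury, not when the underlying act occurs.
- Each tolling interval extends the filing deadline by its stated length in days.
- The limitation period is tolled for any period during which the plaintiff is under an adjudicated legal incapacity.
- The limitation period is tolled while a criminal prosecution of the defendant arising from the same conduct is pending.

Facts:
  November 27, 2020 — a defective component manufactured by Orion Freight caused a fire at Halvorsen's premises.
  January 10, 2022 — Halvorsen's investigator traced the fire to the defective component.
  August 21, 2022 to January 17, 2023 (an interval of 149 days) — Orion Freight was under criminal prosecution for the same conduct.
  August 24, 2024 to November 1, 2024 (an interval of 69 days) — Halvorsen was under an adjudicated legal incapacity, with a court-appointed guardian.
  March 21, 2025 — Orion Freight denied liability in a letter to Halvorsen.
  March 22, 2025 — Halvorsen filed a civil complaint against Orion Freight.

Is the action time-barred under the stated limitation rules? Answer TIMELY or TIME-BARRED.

TIME-BARRED

Under the discovery rule, the claim accrued on January 10, 2022, when Halvorsen discovered the injury — not on the November 27, 2020 date of the underlying act.
Adding the 30 months base period to January 10, 2022 gives a deadline of July 10, 2024, before any tolling.
The period was tolled for 149 days by the pending criminal prosecution (August 21, 2022 to January 17, 2023), pushing the deadline to December 6, 2024.
The period was tolled for 69 days by the plaintiff's legal incapacity (August 24, 2024 to November 1, 2024), pushing the deadline to February 13, 2025.
The other events in the timeline have no effect on the limitation period under the stated rules.
The March 22, 2025 filing falls after the February 13, 2025 deadline; the claim is time-barred.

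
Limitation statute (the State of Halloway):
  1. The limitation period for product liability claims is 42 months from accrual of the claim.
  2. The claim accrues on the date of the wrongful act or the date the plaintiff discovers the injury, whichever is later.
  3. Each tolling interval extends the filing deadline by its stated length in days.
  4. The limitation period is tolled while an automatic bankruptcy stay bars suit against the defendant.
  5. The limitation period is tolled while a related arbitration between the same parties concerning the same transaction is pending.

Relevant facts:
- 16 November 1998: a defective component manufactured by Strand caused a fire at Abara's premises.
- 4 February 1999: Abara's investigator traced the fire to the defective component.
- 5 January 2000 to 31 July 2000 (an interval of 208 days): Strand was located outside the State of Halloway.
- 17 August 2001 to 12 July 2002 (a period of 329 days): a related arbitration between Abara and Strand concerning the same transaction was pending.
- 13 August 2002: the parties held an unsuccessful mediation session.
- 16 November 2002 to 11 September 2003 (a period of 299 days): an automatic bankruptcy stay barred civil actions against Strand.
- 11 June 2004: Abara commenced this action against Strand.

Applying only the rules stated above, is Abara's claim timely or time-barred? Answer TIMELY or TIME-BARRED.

TIME-BARRED

The claim accrued on 4 February 1999 — the later of the 16 November 1998 act and the 4 February 1999 discovery.
42 months from 4 February 1999 is 4 August 2002.
Because the pending related arbitration ran from 17 August 2001 to 12 July 2002, the deadline is extended by 329 days to 29 June 2003.
Because the automatic bankruptcy stay ran from 16 November 2002 to 11 September 2003, the deadline is extended by 299 days to 23 April 2004.
The defendant's absence from the jurisdiction from 5 January 2000 to 31 July 2000 does not toll the period, because no stated rule makes the defendant's absence a tolling event.
The other events in the timeline have no effect on the limitation period under the stated rules.
Abara filed on 11 June 2004, after the 23 April 2004 deadline, so the action is time-barred.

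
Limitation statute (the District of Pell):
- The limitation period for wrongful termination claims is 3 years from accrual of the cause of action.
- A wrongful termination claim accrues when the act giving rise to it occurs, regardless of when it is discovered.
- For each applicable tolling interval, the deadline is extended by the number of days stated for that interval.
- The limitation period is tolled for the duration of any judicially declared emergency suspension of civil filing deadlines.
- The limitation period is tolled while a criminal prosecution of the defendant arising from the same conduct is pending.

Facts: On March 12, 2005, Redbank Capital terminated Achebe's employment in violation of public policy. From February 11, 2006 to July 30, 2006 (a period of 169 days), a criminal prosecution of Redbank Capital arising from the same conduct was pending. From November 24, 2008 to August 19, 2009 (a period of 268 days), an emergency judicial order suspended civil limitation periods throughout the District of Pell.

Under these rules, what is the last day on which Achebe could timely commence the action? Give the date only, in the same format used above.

The limitation period began to run on March 12, 2005.
Adding the 3 years base period to March 12, 2005 gives a deadline of March 12, 2008, before any tolling.
The pending criminal prosecution from February 11, 2006 to July 30, 2006 tolled the period for 169 days, extending the deadline to August 28, 2008.
By the time the emergency suspension of filing deadlines began on November 24, 2008, the limitation period had already expired on August 28, 2008; that interval cannot revive it.

August 28, 2008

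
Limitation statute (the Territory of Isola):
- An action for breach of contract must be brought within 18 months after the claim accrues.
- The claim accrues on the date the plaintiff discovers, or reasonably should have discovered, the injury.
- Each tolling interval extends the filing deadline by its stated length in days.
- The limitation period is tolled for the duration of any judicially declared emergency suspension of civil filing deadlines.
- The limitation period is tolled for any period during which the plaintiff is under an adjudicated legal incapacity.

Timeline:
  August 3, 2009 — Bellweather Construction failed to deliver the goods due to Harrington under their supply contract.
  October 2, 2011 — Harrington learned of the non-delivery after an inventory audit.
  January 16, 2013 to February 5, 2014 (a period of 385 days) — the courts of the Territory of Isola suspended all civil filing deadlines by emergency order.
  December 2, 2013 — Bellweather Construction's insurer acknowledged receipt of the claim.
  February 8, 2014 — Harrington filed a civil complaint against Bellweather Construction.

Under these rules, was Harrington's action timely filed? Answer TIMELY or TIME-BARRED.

TIMELY

The claim did not accrue until Harrington discovered the injury on October 2, 2011; the August 3, 2009 act date does not start the clock under the stated rule.
Adding the 18 months base period to October 2, 2011 gives a deadline of April 2, 2013, before any tolling.
The period was tolled for 385 days by the emergency suspension of filing deadlines (January 16, 2013 to February 5, 2014), pushing the deadline to April 22, 2014.
None of the other events listed affects the running of the period under the stated rules.
The February 8, 2014 filing precedes the April 22, 2014 deadline; the claim is timely.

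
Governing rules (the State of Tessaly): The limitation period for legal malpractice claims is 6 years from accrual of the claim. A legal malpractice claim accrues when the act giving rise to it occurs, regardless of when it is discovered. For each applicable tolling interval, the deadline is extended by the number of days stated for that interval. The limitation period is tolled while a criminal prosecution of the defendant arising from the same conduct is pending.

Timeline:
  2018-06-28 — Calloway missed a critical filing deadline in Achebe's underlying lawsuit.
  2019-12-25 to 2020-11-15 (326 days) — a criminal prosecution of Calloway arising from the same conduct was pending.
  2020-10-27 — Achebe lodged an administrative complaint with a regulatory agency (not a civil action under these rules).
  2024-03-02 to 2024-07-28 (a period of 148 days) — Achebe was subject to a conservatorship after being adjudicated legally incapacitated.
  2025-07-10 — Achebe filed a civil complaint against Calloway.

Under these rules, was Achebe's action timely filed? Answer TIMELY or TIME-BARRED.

TIME-BARRED

The limitation period began to run on 2018-06-28.
The untolled deadline — 6 years after 2018-06-28 — is 2024-06-28.
Because the pending criminal prosecution ran from 2019-12-25 to 2020-11-15, the deadline is extended by 326 days to 2025-05-20.
No stated provision tolls the period for the plaintiff's incapacity, so the interval from 2024-03-02 to 2024-07-28 has no effect on the deadline.
None of the other events listed affects the running of the period under the stated rules.
The 2025-07-10 filing falls after the 2025-05-20 deadline; the claim is time-barred.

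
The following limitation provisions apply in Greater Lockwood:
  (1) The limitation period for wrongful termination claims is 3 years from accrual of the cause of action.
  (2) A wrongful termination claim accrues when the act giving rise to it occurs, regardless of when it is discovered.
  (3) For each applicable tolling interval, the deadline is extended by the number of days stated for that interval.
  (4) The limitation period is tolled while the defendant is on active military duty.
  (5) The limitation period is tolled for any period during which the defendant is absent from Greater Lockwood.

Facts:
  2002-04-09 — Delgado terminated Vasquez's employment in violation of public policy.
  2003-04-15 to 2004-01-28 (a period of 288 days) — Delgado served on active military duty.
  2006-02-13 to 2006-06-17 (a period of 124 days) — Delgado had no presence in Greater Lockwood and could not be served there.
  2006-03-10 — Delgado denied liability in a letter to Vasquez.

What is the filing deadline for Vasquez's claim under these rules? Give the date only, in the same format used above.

2006-01-22

The limitation period began to run on 2002-04-09.
3 years from 2002-04-09 is 2005-04-09.
The period was tolled for 288 days by the defendant's active military service (2003-04-15 to 2004-01-28), pushing the deadline to 2006-01-22.
The defendant's absence from the jurisdiction starting 2006-02-13 came too late — the period had run on 2006-01-22 — and so does not extend the deadline.
The other events in the timeline have no effect on the limitation period under the stated rules.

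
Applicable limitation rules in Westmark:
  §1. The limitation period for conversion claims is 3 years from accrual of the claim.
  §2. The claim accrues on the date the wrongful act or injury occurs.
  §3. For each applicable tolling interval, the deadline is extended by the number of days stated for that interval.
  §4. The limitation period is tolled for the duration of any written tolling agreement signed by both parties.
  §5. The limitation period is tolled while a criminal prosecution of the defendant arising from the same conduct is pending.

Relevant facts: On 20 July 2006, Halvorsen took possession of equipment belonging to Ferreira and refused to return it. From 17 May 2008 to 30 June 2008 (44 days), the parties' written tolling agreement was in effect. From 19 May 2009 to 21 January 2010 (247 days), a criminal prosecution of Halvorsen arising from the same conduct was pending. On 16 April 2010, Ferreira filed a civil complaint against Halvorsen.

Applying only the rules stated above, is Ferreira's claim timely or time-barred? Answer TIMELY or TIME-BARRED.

The claim accrued on 20 July 2006, when the wrongful act occurred.
The untolled deadline — 3 years after 20 July 2006 — is 20 July 2009.
The written tolling agreement from 17 May 2008 to 30 June 2008 tolled the period for 44 days, extending the deadline to 2 September 2009.
The pending criminal prosecution from 19 May 2009 to 21 January 2010 tolled the period for 247 days, extending the deadline to 7 May 2010.
Ferreira filed on 16 April 2010, before the 7 May 2010 deadline, so the action is timely.

TIMELY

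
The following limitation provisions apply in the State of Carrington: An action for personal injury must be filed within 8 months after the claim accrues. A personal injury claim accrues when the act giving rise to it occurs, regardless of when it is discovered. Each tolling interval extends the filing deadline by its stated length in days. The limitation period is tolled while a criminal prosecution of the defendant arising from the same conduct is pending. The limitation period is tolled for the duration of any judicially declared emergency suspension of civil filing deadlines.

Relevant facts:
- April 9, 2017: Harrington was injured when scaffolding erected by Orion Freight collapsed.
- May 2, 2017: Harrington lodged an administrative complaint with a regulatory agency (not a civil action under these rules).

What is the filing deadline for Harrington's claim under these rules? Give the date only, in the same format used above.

The limitation period began to run on April 9, 2017.
Adding the 8 months base period to April 9, 2017 gives a deadline of December 9, 2017, before any tolling.
None of the other events listed affects the running of the period under the stated rules.

December 9, 2017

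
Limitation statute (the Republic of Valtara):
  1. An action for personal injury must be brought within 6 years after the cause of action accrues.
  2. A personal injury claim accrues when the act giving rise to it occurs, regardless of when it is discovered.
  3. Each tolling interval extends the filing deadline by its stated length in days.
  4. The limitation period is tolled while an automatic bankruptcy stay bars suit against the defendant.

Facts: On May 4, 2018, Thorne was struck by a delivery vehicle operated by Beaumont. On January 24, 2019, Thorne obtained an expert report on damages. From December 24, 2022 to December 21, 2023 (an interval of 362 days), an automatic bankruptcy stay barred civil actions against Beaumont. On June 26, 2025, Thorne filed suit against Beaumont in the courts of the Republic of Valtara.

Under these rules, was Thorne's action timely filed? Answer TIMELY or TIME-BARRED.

TIME-BARRED

The limitation period began to run on May 4, 2018.
The untolled deadline — 6 years after May 4, 2018 — is May 4, 2024.
The automatic bankruptcy stay from December 24, 2022 to December 21, 2023 tolled the period for 362 days, extending the deadline to May 1, 2025.
Nothing else in the chronology tolls or restarts the period.
The June 26, 2025 filing falls after the May 1, 2025 deadline; the claim is time-barred.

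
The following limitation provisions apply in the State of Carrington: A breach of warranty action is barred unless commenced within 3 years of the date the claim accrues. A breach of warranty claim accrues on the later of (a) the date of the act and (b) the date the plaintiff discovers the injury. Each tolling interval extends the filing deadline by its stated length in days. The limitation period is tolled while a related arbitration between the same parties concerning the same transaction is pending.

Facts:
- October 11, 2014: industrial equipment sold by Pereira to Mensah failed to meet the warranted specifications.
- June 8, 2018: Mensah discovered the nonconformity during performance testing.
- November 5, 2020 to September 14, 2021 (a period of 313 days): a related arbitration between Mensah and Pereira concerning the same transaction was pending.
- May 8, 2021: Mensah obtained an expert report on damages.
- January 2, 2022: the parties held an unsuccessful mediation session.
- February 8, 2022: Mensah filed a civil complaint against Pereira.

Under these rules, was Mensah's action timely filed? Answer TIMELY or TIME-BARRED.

Because discovery on June 8, 2018 post-dates the October 11, 2014 act, accrual under the later-of rule falls on June 8, 2018.
Adding the 3 years base period to June 8, 2018 gives a deadline of June 8, 2021, before any tolling.
The pending related arbitration from November 5, 2020 to September 14, 2021 tolled the period for 313 days, extending the deadline to April 17, 2022.
The other events in the timeline have no effect on the limitation period under the stated rules.
The February 8, 2022 filing precedes the April 17, 2022 deadline; the claim is timely.

TIMELY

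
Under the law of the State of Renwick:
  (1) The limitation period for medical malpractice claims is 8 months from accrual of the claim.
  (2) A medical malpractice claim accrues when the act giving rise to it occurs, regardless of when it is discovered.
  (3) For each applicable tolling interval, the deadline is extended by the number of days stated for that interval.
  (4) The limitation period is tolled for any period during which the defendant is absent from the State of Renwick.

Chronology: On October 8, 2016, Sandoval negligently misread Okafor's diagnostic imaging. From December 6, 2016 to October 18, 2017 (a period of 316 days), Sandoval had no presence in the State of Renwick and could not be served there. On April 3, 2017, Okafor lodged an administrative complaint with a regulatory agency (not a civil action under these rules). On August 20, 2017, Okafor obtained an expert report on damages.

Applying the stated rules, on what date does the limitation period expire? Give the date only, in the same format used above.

The claim accrued on October 8, 2016, the date of the act.
8 months from October 8, 2016 is June 8, 2017.
The defendant's absence from the jurisdiction from December 6, 2016 to October 18, 2017 tolled the period for 316 days, extending the deadline to April 20, 2018.
None of the other events listed affects the running of the period under the stated rules.

April 20, 2018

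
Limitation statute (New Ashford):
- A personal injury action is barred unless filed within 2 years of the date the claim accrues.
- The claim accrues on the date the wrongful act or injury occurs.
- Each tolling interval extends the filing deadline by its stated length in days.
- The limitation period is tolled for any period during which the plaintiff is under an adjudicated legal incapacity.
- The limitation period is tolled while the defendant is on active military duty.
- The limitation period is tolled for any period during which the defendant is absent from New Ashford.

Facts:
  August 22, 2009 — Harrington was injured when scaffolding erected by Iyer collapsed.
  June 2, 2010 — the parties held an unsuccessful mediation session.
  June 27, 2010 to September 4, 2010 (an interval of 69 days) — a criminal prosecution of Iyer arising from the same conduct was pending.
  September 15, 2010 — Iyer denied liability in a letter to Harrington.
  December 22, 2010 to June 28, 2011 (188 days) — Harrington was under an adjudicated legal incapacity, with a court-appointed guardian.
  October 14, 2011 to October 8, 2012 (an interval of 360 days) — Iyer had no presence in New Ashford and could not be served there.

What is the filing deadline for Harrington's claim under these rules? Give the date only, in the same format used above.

February 20, 2013

The claim accrued on August 22, 2009, the date of the act.
The untolled deadline — 2 years after August 22, 2009 — is August 22, 2011.
The period was tolled for 188 days by the plaintiff's legal incapacity (December 22, 2010 to June 28, 2011), pushing the deadline to February 26, 2012.
The period was tolled for 360 days by the defendant's absence from the jurisdiction (October 14, 2011 to October 8, 2012), pushing the deadline to February 20, 2013.
No stated provision tolls the period for a criminal prosecution, so the interval from June 27, 2010 to September 4, 2010 has no effect on the deadline.
Nothing else in the chronology tolls or restarts the period.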